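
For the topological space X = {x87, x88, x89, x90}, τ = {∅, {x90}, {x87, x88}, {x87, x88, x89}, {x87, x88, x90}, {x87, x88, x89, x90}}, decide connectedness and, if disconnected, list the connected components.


(X, τ) is disconnected; components = [{x90}, {x87, x88, x89}].

Find clopen sets (U ∈ τ with X ∖ U ∈ τ):
  U = ∅, X ∖ U = {x87, x88, x89, x90} — both open, so U is clopen.
  U = {x90}, X ∖ U = {x87, x88, x89} — both open, so U is clopen.
  U = {x87, x88, x89}, X ∖ U = {x90} — both open, so U is clopen.
  U = {x87, x88, x89, x90}, X ∖ U = ∅ — both open, so U is clopen.
Nontrivial clopen(s) exist: e.g. {x87, x88, x89}. So (X, τ) is disconnected.
Compute connected components by grouping points that agree on all clopens:
  component: {x90}
  component: {x87, x88, x89}


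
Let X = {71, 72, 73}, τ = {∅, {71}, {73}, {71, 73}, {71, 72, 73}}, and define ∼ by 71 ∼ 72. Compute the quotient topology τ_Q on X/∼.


X/∼ = {[71=72], [73]}; |τ_Q| = 3.

Equivalence classes: [71=72], [73].
Quotient map π: X → X/∼ sends 71 ↦ [71=72], 72 ↦ [71=72], 73 ↦ [73].
For each subset V ⊆ X/∼, compute π^{-1}(V) ⊆ X and check whether π^{-1}(V) ∈ τ. V is open in τ_Q iff π^{-1}(V) ∈ τ.
  V = {}: π^{-1}(V) = ∅ ∈ τ ✓.
  V = {[71=72]}: π^{-1}(V) = {71, 72} ∉ τ ✗.
  V = {[73]}: π^{-1}(V) = {73} ∈ τ ✓.
  V = {[71=72], [73]}: π^{-1}(V) = {71, 72, 73} ∈ τ ✓.
Open sets in the quotient: τ_Q = {{}, {[73]}, {[71=72], [73]}} (3 elements).


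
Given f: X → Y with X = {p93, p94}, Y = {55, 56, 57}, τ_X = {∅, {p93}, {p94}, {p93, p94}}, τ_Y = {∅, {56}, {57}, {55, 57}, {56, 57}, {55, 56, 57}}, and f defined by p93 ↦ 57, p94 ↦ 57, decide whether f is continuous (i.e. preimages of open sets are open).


f IS continuous.

Compute f^{-1}(U) for each U ∈ τ_Y:
  U = ∅: f^{-1}(U) = ∅ ∈ τ_X ✓.
  U = {56}: f^{-1}(U) = ∅ ∈ τ_X ✓.
  U = {57}: f^{-1}(U) = {p93, p94} ∈ τ_X ✓.
  U = {55, 57}: f^{-1}(U) = {p93, p94} ∈ τ_X ✓.
  U = {56, 57}: f^{-1}(U) = {p93, p94} ∈ τ_X ✓.
  U = {55, 56, 57}: f^{-1}(U) = {p93, p94} ∈ τ_X ✓.
Every preimage lies in τ_X, so f IS continuous.


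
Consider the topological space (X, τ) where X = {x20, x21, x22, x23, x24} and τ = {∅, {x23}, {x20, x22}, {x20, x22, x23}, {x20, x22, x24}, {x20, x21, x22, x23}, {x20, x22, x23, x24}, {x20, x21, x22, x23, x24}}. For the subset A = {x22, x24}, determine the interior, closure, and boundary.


int(A) = ∅, cl(A) = {x20, x21, x22, x24}, ∂A = {x20, x21, x22, x24}.

Closed sets in (X, τ) are complements of opens:
  closed(X, τ) = {∅, {x21}, {x24}, {x21, x23}, {x21, x24}, {x21, x23, x24}, {x20, x21, x22, x24}, {x20, x21, x22, x23, x24}}.
int(A) = ⋃ {U ∈ τ : U ⊆ A}. Opens contained in A: ∅.
Taking the union of these: int(A) = ∅.
cl(A) = ⋂ {C closed : A ⊆ C}. Closed sets containing A: {x20, x21, x22, x24}, {x20, x21, x22, x23, x24}.
Intersecting these: cl(A) = {x20, x21, x22, x24}.
∂A = cl(A) ∖ int(A) = {x20, x21, x22, x24} ∖ ∅ = {x20, x21, x22, x24}.


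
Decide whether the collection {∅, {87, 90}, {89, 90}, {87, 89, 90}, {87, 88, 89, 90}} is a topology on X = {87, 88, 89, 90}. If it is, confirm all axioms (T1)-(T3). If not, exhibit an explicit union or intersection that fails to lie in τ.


τ is NOT a topology on X.

Axiom (T1): ∅ ∈ τ? Yes; X ∈ τ? Yes.
Axiom (T2/T3): check pairwise unions and intersections of members of τ.
Counterexample for (T3): {87, 90} ∩ {89, 90} = {90} ∉ τ. Therefore τ is NOT a topology.


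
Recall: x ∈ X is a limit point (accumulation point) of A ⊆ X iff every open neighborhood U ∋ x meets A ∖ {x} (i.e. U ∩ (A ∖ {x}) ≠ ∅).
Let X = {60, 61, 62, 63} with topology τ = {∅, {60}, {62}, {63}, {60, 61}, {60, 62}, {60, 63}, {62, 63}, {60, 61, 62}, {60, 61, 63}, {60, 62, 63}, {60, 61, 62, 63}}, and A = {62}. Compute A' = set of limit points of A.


A' = ∅

For each x ∈ X, list the open sets U ∈ τ with x ∈ U, then check whether U ∩ (A ∖ {x}) ≠ ∅ for every such U.
  x = 60: open {60} ∋ x has {60} ∩ (A ∖ {60}) = ∅, so x is NOT a limit point.
  x = 61: open {60, 61} ∋ x has {60, 61} ∩ (A ∖ {61}) = ∅, so x is NOT a limit point.
  x = 62: open {62} ∋ x has {62} ∩ (A ∖ {62}) = ∅, so x is NOT a limit point.
  x = 63: open {63} ∋ x has {63} ∩ (A ∖ {63}) = ∅, so x is NOT a limit point.
Collecting: A' = ∅.


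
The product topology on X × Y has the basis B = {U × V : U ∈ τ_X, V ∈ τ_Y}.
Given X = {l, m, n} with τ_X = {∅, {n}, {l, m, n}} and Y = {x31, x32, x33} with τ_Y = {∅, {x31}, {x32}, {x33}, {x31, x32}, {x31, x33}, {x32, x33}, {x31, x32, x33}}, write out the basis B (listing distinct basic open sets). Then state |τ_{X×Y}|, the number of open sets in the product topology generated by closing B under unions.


Basis B = {∅ × ∅, {n} × {x31}, {n} × {x32}, {n} × {x33}, {n} × {x31, x32}, {n} × {x31, x33}, {n} × {x32, x33}, {l, m, n} × {x31}, {l, m, n} × {x32}, {l, m, n} × {x33}, {n} × {x31, x32, x33}, {l, m, n} × {x31, x32}, {l, m, n} × {x31, x33}, {l, m, n} × {x32, x33}, {l, m, n} × {x31, x32, x33}}; |τ_{X×Y}| = 27.

Enumerate products U × V with U ∈ τ_X, V ∈ τ_Y (deduplicated):
  ∅ × ∅ = {} (∅)
  {n} × {x31} = {(n,x31)}
  {n} × {x32} = {(n,x32)}
  {n} × {x33} = {(n,x33)}
  {n} × {x31, x32} = {(n,x31), (n,x32)}
  {n} × {x31, x33} = {(n,x31), (n,x33)}
  {n} × {x32, x33} = {(n,x32), (n,x33)}
  {l, m, n} × {x31} = {(l,x31), (m,x31), (n,x31)}
  {l, m, n} × {x32} = {(l,x32), (m,x32), (n,x32)}
  {l, m, n} × {x33} = {(l,x33), (m,x33), (n,x33)}
  {n} × {x31, x32, x33} = {(n,x31), (n,x32), (n,x33)}
  {l, m, n} × {x31, x32} = {(l,x31), (l,x32), (m,x31), (m,x32), (n,x31), (n,x32)}
  {l, m, n} × {x31, x33} = {(l,x31), (l,x33), (m,x31), (m,x33), (n,x31), (n,x33)}
  {l, m, n} × {x32, x33} = {(l,x32), (l,x33), (m,x32), (m,x33), (n,x32), (n,x33)}
  {l, m, n} × {x31, x32, x33} = {(l,x31), (l,x32), (l,x33), (m,x31), (m,x32), (m,x33), (n,x31), (n,x32), (n,x33)}
These 15 distinct sets form the basis B.
Close under arbitrary unions to get τ_{X×Y}; counting gives |τ_{X×Y}| = 27.


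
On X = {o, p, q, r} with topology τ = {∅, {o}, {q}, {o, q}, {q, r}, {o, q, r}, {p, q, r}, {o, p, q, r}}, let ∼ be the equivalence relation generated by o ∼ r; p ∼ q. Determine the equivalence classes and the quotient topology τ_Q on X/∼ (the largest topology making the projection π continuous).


X/∼ = {[o=r], [p=q]}; |τ_Q| = 2.

Equivalence classes: [o=r], [p=q].
Quotient map π: X → X/∼ sends o ↦ [o=r], p ↦ [p=q], q ↦ [p=q], r ↦ [o=r].
For each subset V ⊆ X/∼, compute π^{-1}(V) ⊆ X and check whether π^{-1}(V) ∈ τ. V is open in τ_Q iff π^{-1}(V) ∈ τ.
  V = {}: π^{-1}(V) = ∅ ∈ τ ✓.
  V = {[o=r]}: π^{-1}(V) = {o, r} ∉ τ ✗.
  V = {[p=q]}: π^{-1}(V) = {p, q} ∉ τ ✗.
  V = {[o=r], [p=q]}: π^{-1}(V) = {o, p, q, r} ∈ τ ✓.
Open sets in the quotient: τ_Q = {{}, {[o=r], [p=q]}} (2 elements).


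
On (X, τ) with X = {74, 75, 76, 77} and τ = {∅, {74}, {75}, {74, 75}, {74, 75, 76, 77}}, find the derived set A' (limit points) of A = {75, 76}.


A' = {76, 77}

For each x ∈ X, list the open sets U ∈ τ with x ∈ U, then check whether U ∩ (A ∖ {x}) ≠ ∅ for every such U.
  x = 74: open {74} ∋ x has {74} ∩ (A ∖ {74}) = ∅, so x is NOT a limit point.
  x = 75: open {75} ∋ x has {75} ∩ (A ∖ {75}) = ∅, so x is NOT a limit point.
  x = 76: opens ∋ x are {74, 75, 76, 77}; each meets A ∖ {76}, so x IS a limit point.
  x = 77: opens ∋ x are {74, 75, 76, 77}; each meets A ∖ {77}, so x IS a limit point.
Collecting: A' = {76, 77}.


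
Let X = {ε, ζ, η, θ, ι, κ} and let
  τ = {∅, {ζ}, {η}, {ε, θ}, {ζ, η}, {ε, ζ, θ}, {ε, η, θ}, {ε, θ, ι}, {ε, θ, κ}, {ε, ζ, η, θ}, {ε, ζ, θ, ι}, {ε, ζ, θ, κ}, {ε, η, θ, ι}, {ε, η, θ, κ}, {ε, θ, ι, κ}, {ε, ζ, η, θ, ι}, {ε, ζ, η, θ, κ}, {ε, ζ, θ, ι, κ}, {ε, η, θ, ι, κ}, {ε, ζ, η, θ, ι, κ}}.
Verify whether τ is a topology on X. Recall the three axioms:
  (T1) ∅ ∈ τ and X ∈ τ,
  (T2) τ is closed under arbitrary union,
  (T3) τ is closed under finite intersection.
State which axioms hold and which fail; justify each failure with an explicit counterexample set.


τ IS a topology on X.

Axiom (T1): ∅ ∈ τ? Yes; X ∈ τ? Yes.
Axiom (T2/T3): check pairwise unions and intersections of members of τ.
All pairwise intersections and unions checked — each lies in τ. Therefore τ satisfies (T1), (T2), (T3): it IS a topology on X.


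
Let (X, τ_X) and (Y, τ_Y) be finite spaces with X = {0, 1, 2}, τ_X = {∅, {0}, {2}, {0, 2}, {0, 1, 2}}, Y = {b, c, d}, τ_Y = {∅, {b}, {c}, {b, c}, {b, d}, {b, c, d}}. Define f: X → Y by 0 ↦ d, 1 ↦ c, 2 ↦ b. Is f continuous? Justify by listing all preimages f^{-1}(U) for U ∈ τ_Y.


f is NOT continuous.

Compute f^{-1}(U) for each U ∈ τ_Y:
  U = ∅: f^{-1}(U) = ∅ ∈ τ_X ✓.
  U = {b}: f^{-1}(U) = {2} ∈ τ_X ✓.
  U = {c}: f^{-1}(U) = {1} ∉ τ_X ✗.
  U = {b, c}: f^{-1}(U) = {1, 2} ∉ τ_X ✗.
  U = {b, d}: f^{-1}(U) = {0, 2} ∈ τ_X ✓.
  U = {b, c, d}: f^{-1}(U) = {0, 1, 2} ∈ τ_X ✓.
Found U = {c} with f^{-1}(U) = {1} not in τ_X. Therefore f is NOT continuous.


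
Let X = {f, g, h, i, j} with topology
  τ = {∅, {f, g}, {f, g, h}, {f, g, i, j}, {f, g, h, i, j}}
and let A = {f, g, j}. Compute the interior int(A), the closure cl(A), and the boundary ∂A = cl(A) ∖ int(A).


int(A) = {f, g}, cl(A) = {f, g, h, i, j}, ∂A = {h, i, j}.

Closed sets in (X, τ) are complements of opens:
  closed(X, τ) = {∅, {h}, {i, j}, {h, i, j}, {f, g, h, i, j}}.
int(A) = ⋃ {U ∈ τ : U ⊆ A}. Opens contained in A: ∅, {f, g}.
Taking the union of these: int(A) = {f, g}.
cl(A) = ⋂ {C closed : A ⊆ C}. Closed sets containing A: {f, g, h, i, j}.
Intersecting these: cl(A) = {f, g, h, i, j}.
∂A = cl(A) ∖ int(A) = {f, g, h, i, j} ∖ {f, g} = {h, i, j}.


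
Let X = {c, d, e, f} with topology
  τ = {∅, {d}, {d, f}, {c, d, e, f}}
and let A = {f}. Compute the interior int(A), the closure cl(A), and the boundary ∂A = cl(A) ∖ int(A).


int(A) = ∅, cl(A) = {c, e, f}, ∂A = {c, e, f}.

Closed sets in (X, τ) are complements of opens:
  closed(X, τ) = {∅, {c, e}, {c, e, f}, {c, d, e, f}}.
int(A) = ⋃ {U ∈ τ : U ⊆ A}. Opens contained in A: ∅.
Taking the union of these: int(A) = ∅.
cl(A) = ⋂ {C closed : A ⊆ C}. Closed sets containing A: {c, e, f}, {c, d, e, f}.
Intersecting these: cl(A) = {c, e, f}.
∂A = cl(A) ∖ int(A) = {c, e, f} ∖ ∅ = {c, e, f}.


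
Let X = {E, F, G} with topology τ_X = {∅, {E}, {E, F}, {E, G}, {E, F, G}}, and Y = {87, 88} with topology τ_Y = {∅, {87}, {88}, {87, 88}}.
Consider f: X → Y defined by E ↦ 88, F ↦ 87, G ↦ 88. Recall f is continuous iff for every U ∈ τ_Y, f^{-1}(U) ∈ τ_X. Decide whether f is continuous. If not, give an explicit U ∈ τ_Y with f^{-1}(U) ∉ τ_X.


f is NOT continuous.

Compute f^{-1}(U) for each U ∈ τ_Y:
  U = ∅: f^{-1}(U) = ∅ ∈ τ_X ✓.
  U = {87}: f^{-1}(U) = {F} ∉ τ_X ✗.
  U = {88}: f^{-1}(U) = {E, G} ∈ τ_X ✓.
  U = {87, 88}: f^{-1}(U) = {E, F, G} ∈ τ_X ✓.
Found U = {87} with f^{-1}(U) = {F} not in τ_X. Therefore f is NOT continuous.


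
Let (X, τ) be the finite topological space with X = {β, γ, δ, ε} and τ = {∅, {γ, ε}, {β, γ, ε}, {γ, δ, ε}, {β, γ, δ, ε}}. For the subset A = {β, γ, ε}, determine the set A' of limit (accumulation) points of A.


A' = {β, γ, δ, ε}

For each x ∈ X, list the open sets U ∈ τ with x ∈ U, then check whether U ∩ (A ∖ {x}) ≠ ∅ for every such U.
  x = β: opens ∋ x are {β, γ, ε}, {β, γ, δ, ε}; each meets A ∖ {β}, so x IS a limit point.
  x = γ: opens ∋ x are {γ, ε}, {β, γ, ε}, {γ, δ, ε}, {β, γ, δ, ε}; each meets A ∖ {γ}, so x IS a limit point.
  x = δ: opens ∋ x are {γ, δ, ε}, {β, γ, δ, ε}; each meets A ∖ {δ}, so x IS a limit point.
  x = ε: opens ∋ x are {γ, ε}, {β, γ, ε}, {γ, δ, ε}, {β, γ, δ, ε}; each meets A ∖ {ε}, so x IS a limit point.
Collecting: A' = {β, γ, δ, ε}.


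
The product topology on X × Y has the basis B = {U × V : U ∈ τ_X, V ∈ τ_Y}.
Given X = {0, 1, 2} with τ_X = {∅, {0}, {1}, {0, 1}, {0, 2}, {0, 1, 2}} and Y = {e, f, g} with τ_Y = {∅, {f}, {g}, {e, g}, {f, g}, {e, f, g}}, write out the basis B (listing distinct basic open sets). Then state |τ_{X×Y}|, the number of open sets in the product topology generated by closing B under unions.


Basis B = {∅ × ∅, {0} × {f}, {0} × {g}, {1} × {f}, {1} × {g}, {0} × {e, g}, {0} × {f, g}, {0, 1} × {f}, {0, 2} × {f}, {0, 1} × {g}, {0, 2} × {g}, {1} × {e, g}, {1} × {f, g}, {0} × {e, f, g}, {0, 1, 2} × {f}, {0, 1, 2} × {g}, {1} × {e, f, g}, {0, 1} × {e, g}, {0, 2} × {e, g}, {0, 1} × {f, g}, {0, 2} × {f, g}, {0, 1} × {e, f, g}, {0, 2} × {e, f, g}, {0, 1, 2} × {e, g}, {0, 1, 2} × {f, g}, {0, 1, 2} × {e, f, g}}; |τ_{X×Y}| = 108.

Enumerate products U × V with U ∈ τ_X, V ∈ τ_Y (deduplicated):
  ∅ × ∅ = {} (∅)
  {0} × {f} = {(0,f)}
  {0} × {g} = {(0,g)}
  {1} × {f} = {(1,f)}
  {1} × {g} = {(1,g)}
  {0} × {e, g} = {(0,e), (0,g)}
  {0} × {f, g} = {(0,f), (0,g)}
  {0, 1} × {f} = {(0,f), (1,f)}
  {0, 2} × {f} = {(0,f), (2,f)}
  {0, 1} × {g} = {(0,g), (1,g)}
  {0, 2} × {g} = {(0,g), (2,g)}
  {1} × {e, g} = {(1,e), (1,g)}
  {1} × {f, g} = {(1,f), (1,g)}
  {0} × {e, f, g} = {(0,e), (0,f), (0,g)}
  {0, 1, 2} × {f} = {(0,f), (1,f), (2,f)}
  {0, 1, 2} × {g} = {(0,g), (1,g), (2,g)}
  {1} × {e, f, g} = {(1,e), (1,f), (1,g)}
  {0, 1} × {e, g} = {(0,e), (0,g), (1,e), (1,g)}
  {0, 2} × {e, g} = {(0,e), (0,g), (2,e), (2,g)}
  {0, 1} × {f, g} = {(0,f), (0,g), (1,f), (1,g)}
  {0, 2} × {f, g} = {(0,f), (0,g), (2,f), (2,g)}
  {0, 1} × {e, f, g} = {(0,e), (0,f), (0,g), (1,e), (1,f), (1,g)}
  {0, 2} × {e, f, g} = {(0,e), (0,f), (0,g), (2,e), (2,f), (2,g)}
  {0, 1, 2} × {e, g} = {(0,e), (0,g), (1,e), (1,g), (2,e), (2,g)}
  {0, 1, 2} × {f, g} = {(0,f), (0,g), (1,f), (1,g), (2,f), (2,g)}
  {0, 1, 2} × {e, f, g} = {(0,e), (0,f), (0,g), (1,e), (1,f), (1,g), (2,e), (2,f), (2,g)}
These 26 distinct sets form the basis B.
Close under arbitrary unions to get τ_{X×Y}; counting gives |τ_{X×Y}| = 108.


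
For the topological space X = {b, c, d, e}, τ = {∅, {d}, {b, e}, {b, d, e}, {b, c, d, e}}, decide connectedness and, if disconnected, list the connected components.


(X, τ) is connected.

Find clopen sets (U ∈ τ with X ∖ U ∈ τ):
  U = ∅, X ∖ U = {b, c, d, e} — both open, so U is clopen.
  U = {b, c, d, e}, X ∖ U = ∅ — both open, so U is clopen.
Only trivial clopens (∅ and X) exist, so (X, τ) is connected.
Compute connected components by grouping points that agree on all clopens:
  component: {b, c, d, e}


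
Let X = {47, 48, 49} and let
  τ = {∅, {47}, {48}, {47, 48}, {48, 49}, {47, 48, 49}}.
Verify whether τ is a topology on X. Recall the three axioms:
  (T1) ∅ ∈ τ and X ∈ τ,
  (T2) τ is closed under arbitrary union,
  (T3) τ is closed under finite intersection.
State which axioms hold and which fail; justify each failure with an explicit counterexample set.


τ IS a topology on X.

Axiom (T1): ∅ ∈ τ? Yes; X ∈ τ? Yes.
Axiom (T2/T3): check pairwise unions and intersections of members of τ.
All pairwise intersections and unions checked — each lies in τ. Therefore τ satisfies (T1), (T2), (T3): it IS a topology on X.


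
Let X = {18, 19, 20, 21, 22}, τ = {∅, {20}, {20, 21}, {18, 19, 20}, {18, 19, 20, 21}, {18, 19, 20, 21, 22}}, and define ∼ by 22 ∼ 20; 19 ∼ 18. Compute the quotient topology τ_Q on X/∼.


X/∼ = {[18=19], [20=22], [21]}; |τ_Q| = 2.

Equivalence classes: [18=19], [20=22], [21].
Quotient map π: X → X/∼ sends 18 ↦ [18=19], 19 ↦ [18=19], 20 ↦ [20=22], 21 ↦ [21], 22 ↦ [20=22].
For each subset V ⊆ X/∼, compute π^{-1}(V) ⊆ X and check whether π^{-1}(V) ∈ τ. V is open in τ_Q iff π^{-1}(V) ∈ τ.
  V = {}: π^{-1}(V) = ∅ ∈ τ ✓.
  V = {[18=19]}: π^{-1}(V) = {18, 19} ∉ τ ✗.
  V = {[20=22]}: π^{-1}(V) = {20, 22} ∉ τ ✗.
  V = {[18=19], [20=22]}: π^{-1}(V) = {18, 19, 20, 22} ∉ τ ✗.
  V = {[21]}: π^{-1}(V) = {21} ∉ τ ✗.
  V = {[18=19], [21]}: π^{-1}(V) = {18, 19, 21} ∉ τ ✗.
  V = {[20=22], [21]}: π^{-1}(V) = {20, 21, 22} ∉ τ ✗.
  V = {[18=19], [20=22], [21]}: π^{-1}(V) = {18, 19, 20, 21, 22} ∈ τ ✓.
Open sets in the quotient: τ_Q = {{}, {[18=19], [20=22], [21]}} (2 elements).


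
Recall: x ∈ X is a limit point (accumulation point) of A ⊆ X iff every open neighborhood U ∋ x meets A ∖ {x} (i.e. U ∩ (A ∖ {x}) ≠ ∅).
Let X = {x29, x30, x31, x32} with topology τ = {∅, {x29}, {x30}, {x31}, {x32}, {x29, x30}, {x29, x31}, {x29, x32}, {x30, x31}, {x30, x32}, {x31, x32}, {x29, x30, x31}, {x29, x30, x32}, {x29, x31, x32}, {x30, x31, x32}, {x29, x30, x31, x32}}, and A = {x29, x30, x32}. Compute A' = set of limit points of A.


A' = ∅

For each x ∈ X, list the open sets U ∈ τ with x ∈ U, then check whether U ∩ (A ∖ {x}) ≠ ∅ for every such U.
  x = x29: open {x29} ∋ x has {x29} ∩ (A ∖ {x29}) = ∅, so x is NOT a limit point.
  x = x30: open {x30} ∋ x has {x30} ∩ (A ∖ {x30}) = ∅, so x is NOT a limit point.
  x = x31: open {x31} ∋ x has {x31} ∩ (A ∖ {x31}) = ∅, so x is NOT a limit point.
  x = x32: open {x32} ∋ x has {x32} ∩ (A ∖ {x32}) = ∅, so x is NOT a limit point.
Collecting: A' = ∅.


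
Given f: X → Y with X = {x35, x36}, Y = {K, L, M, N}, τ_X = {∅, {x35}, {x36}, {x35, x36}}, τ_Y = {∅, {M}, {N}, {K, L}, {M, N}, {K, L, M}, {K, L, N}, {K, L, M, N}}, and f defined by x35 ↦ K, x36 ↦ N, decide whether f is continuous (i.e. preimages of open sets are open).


f IS continuous.

Compute f^{-1}(U) for each U ∈ τ_Y:
  U = ∅: f^{-1}(U) = ∅ ∈ τ_X ✓.
  U = {M}: f^{-1}(U) = ∅ ∈ τ_X ✓.
  U = {N}: f^{-1}(U) = {x36} ∈ τ_X ✓.
  U = {K, L}: f^{-1}(U) = {x35} ∈ τ_X ✓.
  U = {M, N}: f^{-1}(U) = {x36} ∈ τ_X ✓.
  U = {K, L, M}: f^{-1}(U) = {x35} ∈ τ_X ✓.
  U = {K, L, N}: f^{-1}(U) = {x35, x36} ∈ τ_X ✓.
  U = {K, L, M, N}: f^{-1}(U) = {x35, x36} ∈ τ_X ✓.
Every preimage lies in τ_X, so f IS continuous.


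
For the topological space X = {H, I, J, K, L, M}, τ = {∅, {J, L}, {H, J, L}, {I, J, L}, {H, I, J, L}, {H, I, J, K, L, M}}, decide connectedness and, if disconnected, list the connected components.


(X, τ) is connected.

Find clopen sets (U ∈ τ with X ∖ U ∈ τ):
  U = ∅, X ∖ U = {H, I, J, K, L, M} — both open, so U is clopen.
  U = {H, I, J, K, L, M}, X ∖ U = ∅ — both open, so U is clopen.
Only trivial clopens (∅ and X) exist, so (X, τ) is connected.
Compute connected components by grouping points that agree on all clopens:
  component: {H, I, J, K, L, M}


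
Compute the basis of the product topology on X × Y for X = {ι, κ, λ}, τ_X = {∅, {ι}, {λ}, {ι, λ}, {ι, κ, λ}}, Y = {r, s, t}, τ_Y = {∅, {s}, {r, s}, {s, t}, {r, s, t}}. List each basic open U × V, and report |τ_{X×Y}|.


Basis B = {∅ × ∅, {ι} × {s}, {λ} × {s}, {ι} × {r, s}, {ι} × {s, t}, {ι, λ} × {s}, {λ} × {r, s}, {λ} × {s, t}, {ι} × {r, s, t}, {ι, κ, λ} × {s}, {λ} × {r, s, t}, {ι, λ} × {r, s}, {ι, λ} × {s, t}, {ι, λ} × {r, s, t}, {ι, κ, λ} × {r, s}, {ι, κ, λ} × {s, t}, {ι, κ, λ} × {r, s, t}}; |τ_{X×Y}| = 50.

Enumerate products U × V with U ∈ τ_X, V ∈ τ_Y (deduplicated):
  ∅ × ∅ = {} (∅)
  {ι} × {s} = {(ι,s)}
  {λ} × {s} = {(λ,s)}
  {ι} × {r, s} = {(ι,r), (ι,s)}
  {ι} × {s, t} = {(ι,s), (ι,t)}
  {ι, λ} × {s} = {(ι,s), (λ,s)}
  {λ} × {r, s} = {(λ,r), (λ,s)}
  {λ} × {s, t} = {(λ,s), (λ,t)}
  {ι} × {r, s, t} = {(ι,r), (ι,s), (ι,t)}
  {ι, κ, λ} × {s} = {(ι,s), (κ,s), (λ,s)}
  {λ} × {r, s, t} = {(λ,r), (λ,s), (λ,t)}
  {ι, λ} × {r, s} = {(ι,r), (ι,s), (λ,r), (λ,s)}
  {ι, λ} × {s, t} = {(ι,s), (ι,t), (λ,s), (λ,t)}
  {ι, λ} × {r, s, t} = {(ι,r), (ι,s), (ι,t), (λ,r), (λ,s), (λ,t)}
  {ι, κ, λ} × {r, s} = {(ι,r), (ι,s), (κ,r), (κ,s), (λ,r), (λ,s)}
  {ι, κ, λ} × {s, t} = {(ι,s), (ι,t), (κ,s), (κ,t), (λ,s), (λ,t)}
  {ι, κ, λ} × {r, s, t} = {(ι,r), (ι,s), (ι,t), (κ,r), (κ,s), (κ,t), (λ,r), (λ,s), (λ,t)}
These 17 distinct sets form the basis B.
Close under arbitrary unions to get τ_{X×Y}; counting gives |τ_{X×Y}| = 50.


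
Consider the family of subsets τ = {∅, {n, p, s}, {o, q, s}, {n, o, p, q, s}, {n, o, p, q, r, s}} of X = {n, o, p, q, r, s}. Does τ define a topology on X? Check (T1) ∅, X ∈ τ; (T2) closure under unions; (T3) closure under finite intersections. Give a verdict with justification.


τ is NOT a topology on X.

Axiom (T1): ∅ ∈ τ? Yes; X ∈ τ? Yes.
Axiom (T2/T3): check pairwise unions and intersections of members of τ.
Counterexample for (T3): {n, p, s} ∩ {o, q, s} = {s} ∉ τ. Therefore τ is NOT a topology.


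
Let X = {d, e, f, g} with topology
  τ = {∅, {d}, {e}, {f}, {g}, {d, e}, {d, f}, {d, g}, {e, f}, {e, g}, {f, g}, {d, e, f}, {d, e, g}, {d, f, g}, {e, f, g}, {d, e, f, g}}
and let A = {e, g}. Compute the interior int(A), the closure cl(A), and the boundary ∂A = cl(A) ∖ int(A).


int(A) = {e, g}, cl(A) = {e, g}, ∂A = ∅.

Closed sets in (X, τ) are complements of opens:
  closed(X, τ) = {∅, {d}, {e}, {f}, {g}, {d, e}, {d, f}, {d, g}, {e, f}, {e, g}, {f, g}, {d, e, f}, {d, e, g}, {d, f, g}, {e, f, g}, {d, e, f, g}}.
int(A) = ⋃ {U ∈ τ : U ⊆ A}. Opens contained in A: ∅, {e}, {g}, {e, g}.
Taking the union of these: int(A) = {e, g}.
cl(A) = ⋂ {C closed : A ⊆ C}. Closed sets containing A: {e, g}, {d, e, g}, {e, f, g}, {d, e, f, g}.
Intersecting these: cl(A) = {e, g}.
∂A = cl(A) ∖ int(A) = {e, g} ∖ {e, g} = ∅.


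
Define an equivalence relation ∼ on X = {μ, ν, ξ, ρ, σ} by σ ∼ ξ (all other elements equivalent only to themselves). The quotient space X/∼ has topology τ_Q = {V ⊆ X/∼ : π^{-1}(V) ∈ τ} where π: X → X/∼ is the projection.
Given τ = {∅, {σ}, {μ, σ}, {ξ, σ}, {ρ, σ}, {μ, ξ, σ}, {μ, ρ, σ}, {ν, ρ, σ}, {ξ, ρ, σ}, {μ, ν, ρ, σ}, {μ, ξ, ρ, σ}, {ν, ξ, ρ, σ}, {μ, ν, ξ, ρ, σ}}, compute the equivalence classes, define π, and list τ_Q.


X/∼ = {[μ], [ν], [ξ=σ], [ρ]}; |τ_Q| = 7.

Equivalence classes: [μ], [ν], [ξ=σ], [ρ].
Quotient map π: X → X/∼ sends μ ↦ [μ], ν ↦ [ν], ξ ↦ [ξ=σ], ρ ↦ [ρ], σ ↦ [ξ=σ].
For each subset V ⊆ X/∼, compute π^{-1}(V) ⊆ X and check whether π^{-1}(V) ∈ τ. V is open in τ_Q iff π^{-1}(V) ∈ τ.
  V = {}: π^{-1}(V) = ∅ ∈ τ ✓.
  V = {[μ]}: π^{-1}(V) = {μ} ∉ τ ✗.
  V = {[ν]}: π^{-1}(V) = {ν} ∉ τ ✗.
  V = {[μ], [ν]}: π^{-1}(V) = {μ, ν} ∉ τ ✗.
  V = {[ξ=σ]}: π^{-1}(V) = {ξ, σ} ∈ τ ✓.
  V = {[μ], [ξ=σ]}: π^{-1}(V) = {μ, ξ, σ} ∈ τ ✓.
  V = {[ν], [ξ=σ]}: π^{-1}(V) = {ν, ξ, σ} ∉ τ ✗.
  V = {[μ], [ν], [ξ=σ]}: π^{-1}(V) = {μ, ν, ξ, σ} ∉ τ ✗.
  V = {[ρ]}: π^{-1}(V) = {ρ} ∉ τ ✗.
  V = {[μ], [ρ]}: π^{-1}(V) = {μ, ρ} ∉ τ ✗.
  V = {[ν], [ρ]}: π^{-1}(V) = {ν, ρ} ∉ τ ✗.
  V = {[μ], [ν], [ρ]}: π^{-1}(V) = {μ, ν, ρ} ∉ τ ✗.
  V = {[ξ=σ], [ρ]}: π^{-1}(V) = {ξ, ρ, σ} ∈ τ ✓.
  V = {[μ], [ξ=σ], [ρ]}: π^{-1}(V) = {μ, ξ, ρ, σ} ∈ τ ✓.
  V = {[ν], [ξ=σ], [ρ]}: π^{-1}(V) = {ν, ξ, ρ, σ} ∈ τ ✓.
  V = {[μ], [ν], [ξ=σ], [ρ]}: π^{-1}(V) = {μ, ν, ξ, ρ, σ} ∈ τ ✓.
Open sets in the quotient: τ_Q = {{}, {[ξ=σ]}, {[μ], [ξ=σ]}, {[ξ=σ], [ρ]}, {[μ], [ξ=σ], [ρ]}, {[ν], [ξ=σ], [ρ]}, {[μ], [ν], [ξ=σ], [ρ]}} (7 elements).


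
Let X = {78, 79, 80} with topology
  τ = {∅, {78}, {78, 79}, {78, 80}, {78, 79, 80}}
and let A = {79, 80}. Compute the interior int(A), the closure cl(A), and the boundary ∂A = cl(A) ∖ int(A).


int(A) = ∅, cl(A) = {79, 80}, ∂A = {79, 80}.

Closed sets in (X, τ) are complements of opens:
  closed(X, τ) = {∅, {79}, {80}, {79, 80}, {78, 79, 80}}.
int(A) = ⋃ {U ∈ τ : U ⊆ A}. Opens contained in A: ∅.
Taking the union of these: int(A) = ∅.
cl(A) = ⋂ {C closed : A ⊆ C}. Closed sets containing A: {79, 80}, {78, 79, 80}.
Intersecting these: cl(A) = {79, 80}.
∂A = cl(A) ∖ int(A) = {79, 80} ∖ ∅ = {79, 80}.


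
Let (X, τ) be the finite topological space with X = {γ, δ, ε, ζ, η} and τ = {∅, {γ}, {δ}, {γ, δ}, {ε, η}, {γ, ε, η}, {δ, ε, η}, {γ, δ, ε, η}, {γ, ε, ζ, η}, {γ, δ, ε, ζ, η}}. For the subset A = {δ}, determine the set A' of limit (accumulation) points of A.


A' = ∅

For each x ∈ X, list the open sets U ∈ τ with x ∈ U, then check whether U ∩ (A ∖ {x}) ≠ ∅ for every such U.
  x = γ: open {γ} ∋ x has {γ} ∩ (A ∖ {γ}) = ∅, so x is NOT a limit point.
  x = δ: open {δ} ∋ x has {δ} ∩ (A ∖ {δ}) = ∅, so x is NOT a limit point.
  x = ε: open {ε, η} ∋ x has {ε, η} ∩ (A ∖ {ε}) = ∅, so x is NOT a limit point.
  x = ζ: open {γ, ε, ζ, η} ∋ x has {γ, ε, ζ, η} ∩ (A ∖ {ζ}) = ∅, so x is NOT a limit point.
  x = η: open {ε, η} ∋ x has {ε, η} ∩ (A ∖ {η}) = ∅, so x is NOT a limit point.
Collecting: A' = ∅.


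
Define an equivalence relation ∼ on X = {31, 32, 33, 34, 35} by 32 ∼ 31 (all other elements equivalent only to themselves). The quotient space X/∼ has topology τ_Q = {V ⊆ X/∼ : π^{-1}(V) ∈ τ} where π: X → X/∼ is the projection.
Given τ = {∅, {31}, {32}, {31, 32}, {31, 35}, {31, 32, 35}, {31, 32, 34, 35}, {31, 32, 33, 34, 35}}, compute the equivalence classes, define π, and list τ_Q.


X/∼ = {[31=32], [33], [34], [35]}; |τ_Q| = 5.

Equivalence classes: [31=32], [33], [34], [35].
Quotient map π: X → X/∼ sends 31 ↦ [31=32], 32 ↦ [31=32], 33 ↦ [33], 34 ↦ [34], 35 ↦ [35].
For each subset V ⊆ X/∼, compute π^{-1}(V) ⊆ X and check whether π^{-1}(V) ∈ τ. V is open in τ_Q iff π^{-1}(V) ∈ τ.
  V = {}: π^{-1}(V) = ∅ ∈ τ ✓.
  V = {[31=32]}: π^{-1}(V) = {31, 32} ∈ τ ✓.
  V = {[33]}: π^{-1}(V) = {33} ∉ τ ✗.
  V = {[31=32], [33]}: π^{-1}(V) = {31, 32, 33} ∉ τ ✗.
  V = {[34]}: π^{-1}(V) = {34} ∉ τ ✗.
  V = {[31=32], [34]}: π^{-1}(V) = {31, 32, 34} ∉ τ ✗.
  V = {[33], [34]}: π^{-1}(V) = {33, 34} ∉ τ ✗.
  V = {[31=32], [33], [34]}: π^{-1}(V) = {31, 32, 33, 34} ∉ τ ✗.
  V = {[35]}: π^{-1}(V) = {35} ∉ τ ✗.
  V = {[31=32], [35]}: π^{-1}(V) = {31, 32, 35} ∈ τ ✓.
  V = {[33], [35]}: π^{-1}(V) = {33, 35} ∉ τ ✗.
  V = {[31=32], [33], [35]}: π^{-1}(V) = {31, 32, 33, 35} ∉ τ ✗.
  V = {[34], [35]}: π^{-1}(V) = {34, 35} ∉ τ ✗.
  V = {[31=32], [34], [35]}: π^{-1}(V) = {31, 32, 34, 35} ∈ τ ✓.
  V = {[33], [34], [35]}: π^{-1}(V) = {33, 34, 35} ∉ τ ✗.
  V = {[31=32], [33], [34], [35]}: π^{-1}(V) = {31, 32, 33, 34, 35} ∈ τ ✓.
Open sets in the quotient: τ_Q = {{}, {[31=32]}, {[31=32], [35]}, {[31=32], [34], [35]}, {[31=32], [33], [34], [35]}} (5 elements).


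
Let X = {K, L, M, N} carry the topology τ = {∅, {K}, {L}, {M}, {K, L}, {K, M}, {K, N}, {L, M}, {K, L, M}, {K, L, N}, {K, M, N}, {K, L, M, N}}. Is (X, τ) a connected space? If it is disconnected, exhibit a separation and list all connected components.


(X, τ) is disconnected; components = [{L}, {M}, {K, N}].

Find clopen sets (U ∈ τ with X ∖ U ∈ τ):
  U = ∅, X ∖ U = {K, L, M, N} — both open, so U is clopen.
  U = {L}, X ∖ U = {K, M, N} — both open, so U is clopen.
  U = {M}, X ∖ U = {K, L, N} — both open, so U is clopen.
  U = {K, N}, X ∖ U = {L, M} — both open, so U is clopen.
  U = {L, M}, X ∖ U = {K, N} — both open, so U is clopen.
  U = {K, L, N}, X ∖ U = {M} — both open, so U is clopen.
  U = {K, M, N}, X ∖ U = {L} — both open, so U is clopen.
  U = {K, L, M, N}, X ∖ U = ∅ — both open, so U is clopen.
Nontrivial clopen(s) exist: e.g. {K, M, N}. So (X, τ) is disconnected.
Compute connected components by grouping points that agree on all clopens:
  component: {L}
  component: {M}
  component: {K, N}


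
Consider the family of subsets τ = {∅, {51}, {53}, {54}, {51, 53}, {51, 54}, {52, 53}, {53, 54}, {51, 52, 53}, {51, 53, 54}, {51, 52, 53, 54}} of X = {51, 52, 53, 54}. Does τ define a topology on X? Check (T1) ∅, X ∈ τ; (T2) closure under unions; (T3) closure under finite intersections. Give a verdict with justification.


τ is NOT a topology on X.

Axiom (T1): ∅ ∈ τ? Yes; X ∈ τ? Yes.
Axiom (T2/T3): check pairwise unions and intersections of members of τ.
Counterexample for (T2): {54} ∪ {52, 53} = {52, 53, 54} ∉ τ. Therefore τ is NOT a topology.


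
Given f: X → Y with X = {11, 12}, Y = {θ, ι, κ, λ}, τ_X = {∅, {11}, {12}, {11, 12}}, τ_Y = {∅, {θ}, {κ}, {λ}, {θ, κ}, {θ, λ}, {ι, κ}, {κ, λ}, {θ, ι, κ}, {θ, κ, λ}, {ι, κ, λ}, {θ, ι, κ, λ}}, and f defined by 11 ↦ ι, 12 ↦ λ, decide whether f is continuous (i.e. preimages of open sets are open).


f IS continuous.

Compute f^{-1}(U) for each U ∈ τ_Y:
  U = ∅: f^{-1}(U) = ∅ ∈ τ_X ✓.
  U = {θ}: f^{-1}(U) = ∅ ∈ τ_X ✓.
  U = {κ}: f^{-1}(U) = ∅ ∈ τ_X ✓.
  U = {λ}: f^{-1}(U) = {12} ∈ τ_X ✓.
  U = {θ, κ}: f^{-1}(U) = ∅ ∈ τ_X ✓.
  U = {θ, λ}: f^{-1}(U) = {12} ∈ τ_X ✓.
  U = {ι, κ}: f^{-1}(U) = {11} ∈ τ_X ✓.
  U = {κ, λ}: f^{-1}(U) = {12} ∈ τ_X ✓.
  U = {θ, ι, κ}: f^{-1}(U) = {11} ∈ τ_X ✓.
  U = {θ, κ, λ}: f^{-1}(U) = {12} ∈ τ_X ✓.
  U = {ι, κ, λ}: f^{-1}(U) = {11, 12} ∈ τ_X ✓.
  U = {θ, ι, κ, λ}: f^{-1}(U) = {11, 12} ∈ τ_X ✓.
Every preimage lies in τ_X, so f IS continuous.


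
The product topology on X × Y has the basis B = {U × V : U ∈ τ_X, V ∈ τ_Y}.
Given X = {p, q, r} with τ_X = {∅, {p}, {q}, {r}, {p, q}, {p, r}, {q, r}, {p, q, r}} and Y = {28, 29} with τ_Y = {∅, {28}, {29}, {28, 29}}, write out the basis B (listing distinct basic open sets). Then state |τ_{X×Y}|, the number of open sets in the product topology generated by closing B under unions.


Basis B = {∅ × ∅, {p} × {28}, {p} × {29}, {q} × {28}, {q} × {29}, {r} × {28}, {r} × {29}, {p} × {28, 29}, {p, q} × {28}, {p, r} × {28}, {p, q} × {29}, {p, r} × {29}, {q} × {28, 29}, {q, r} × {28}, {q, r} × {29}, {r} × {28, 29}, {p, q, r} × {28}, {p, q, r} × {29}, {p, q} × {28, 29}, {p, r} × {28, 29}, {q, r} × {28, 29}, {p, q, r} × {28, 29}}; |τ_{X×Y}| = 64.

Enumerate products U × V with U ∈ τ_X, V ∈ τ_Y (deduplicated):
  ∅ × ∅ = {} (∅)
  {p} × {28} = {(p,28)}
  {p} × {29} = {(p,29)}
  {q} × {28} = {(q,28)}
  {q} × {29} = {(q,29)}
  {r} × {28} = {(r,28)}
  {r} × {29} = {(r,29)}
  {p} × {28, 29} = {(p,28), (p,29)}
  {p, q} × {28} = {(p,28), (q,28)}
  {p, r} × {28} = {(p,28), (r,28)}
  {p, q} × {29} = {(p,29), (q,29)}
  {p, r} × {29} = {(p,29), (r,29)}
  {q} × {28, 29} = {(q,28), (q,29)}
  {q, r} × {28} = {(q,28), (r,28)}
  {q, r} × {29} = {(q,29), (r,29)}
  {r} × {28, 29} = {(r,28), (r,29)}
  {p, q, r} × {28} = {(p,28), (q,28), (r,28)}
  {p, q, r} × {29} = {(p,29), (q,29), (r,29)}
  {p, q} × {28, 29} = {(p,28), (p,29), (q,28), (q,29)}
  {p, r} × {28, 29} = {(p,28), (p,29), (r,28), (r,29)}
  {q, r} × {28, 29} = {(q,28), (q,29), (r,28), (r,29)}
  {p, q, r} × {28, 29} = {(p,28), (p,29), (q,28), (q,29), (r,28), (r,29)}
These 22 distinct sets form the basis B.
Close under arbitrary unions to get τ_{X×Y}; counting gives |τ_{X×Y}| = 64.


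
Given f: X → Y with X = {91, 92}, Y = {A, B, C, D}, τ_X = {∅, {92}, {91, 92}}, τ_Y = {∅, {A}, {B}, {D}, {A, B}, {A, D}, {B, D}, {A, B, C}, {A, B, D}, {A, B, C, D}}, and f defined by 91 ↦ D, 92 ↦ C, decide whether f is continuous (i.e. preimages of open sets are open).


f is NOT continuous.

Compute f^{-1}(U) for each U ∈ τ_Y:
  U = ∅: f^{-1}(U) = ∅ ∈ τ_X ✓.
  U = {A}: f^{-1}(U) = ∅ ∈ τ_X ✓.
  U = {B}: f^{-1}(U) = ∅ ∈ τ_X ✓.
  U = {D}: f^{-1}(U) = {91} ∉ τ_X ✗.
  U = {A, B}: f^{-1}(U) = ∅ ∈ τ_X ✓.
  U = {A, D}: f^{-1}(U) = {91} ∉ τ_X ✗.
  U = {B, D}: f^{-1}(U) = {91} ∉ τ_X ✗.
  U = {A, B, C}: f^{-1}(U) = {92} ∈ τ_X ✓.
  U = {A, B, D}: f^{-1}(U) = {91} ∉ τ_X ✗.
  U = {A, B, C, D}: f^{-1}(U) = {91, 92} ∈ τ_X ✓.
Found U = {D} with f^{-1}(U) = {91} not in τ_X. Therefore f is NOT continuous.


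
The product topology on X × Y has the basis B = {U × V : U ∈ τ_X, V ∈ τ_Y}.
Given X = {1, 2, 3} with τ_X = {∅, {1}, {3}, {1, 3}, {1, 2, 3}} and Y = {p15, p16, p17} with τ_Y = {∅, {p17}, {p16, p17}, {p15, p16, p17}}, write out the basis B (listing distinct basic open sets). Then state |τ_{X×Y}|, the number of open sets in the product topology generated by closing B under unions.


Basis B = {∅ × ∅, {1} × {p17}, {3} × {p17}, {1} × {p16, p17}, {1, 3} × {p17}, {3} × {p16, p17}, {1} × {p15, p16, p17}, {1, 2, 3} × {p17}, {3} × {p15, p16, p17}, {1, 3} × {p16, p17}, {1, 3} × {p15, p16, p17}, {1, 2, 3} × {p16, p17}, {1, 2, 3} × {p15, p16, p17}}; |τ_{X×Y}| = 30.

Enumerate products U × V with U ∈ τ_X, V ∈ τ_Y (deduplicated):
  ∅ × ∅ = {} (∅)
  {1} × {p17} = {(1,p17)}
  {3} × {p17} = {(3,p17)}
  {1} × {p16, p17} = {(1,p16), (1,p17)}
  {1, 3} × {p17} = {(1,p17), (3,p17)}
  {3} × {p16, p17} = {(3,p16), (3,p17)}
  {1} × {p15, p16, p17} = {(1,p15), (1,p16), (1,p17)}
  {1, 2, 3} × {p17} = {(1,p17), (2,p17), (3,p17)}
  {3} × {p15, p16, p17} = {(3,p15), (3,p16), (3,p17)}
  {1, 3} × {p16, p17} = {(1,p16), (1,p17), (3,p16), (3,p17)}
  {1, 3} × {p15, p16, p17} = {(1,p15), (1,p16), (1,p17), (3,p15), (3,p16), (3,p17)}
  {1, 2, 3} × {p16, p17} = {(1,p16), (1,p17), (2,p16), (2,p17), (3,p16), (3,p17)}
  {1, 2, 3} × {p15, p16, p17} = {(1,p15), (1,p16), (1,p17), (2,p15), (2,p16), (2,p17), (3,p15), (3,p16), (3,p17)}
These 13 distinct sets form the basis B.
Close under arbitrary unions to get τ_{X×Y}; counting gives |τ_{X×Y}| = 30.


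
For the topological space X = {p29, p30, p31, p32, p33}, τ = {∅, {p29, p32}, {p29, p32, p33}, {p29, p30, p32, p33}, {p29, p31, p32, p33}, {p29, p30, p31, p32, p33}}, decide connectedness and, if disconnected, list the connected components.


(X, τ) is connected.

Find clopen sets (U ∈ τ with X ∖ U ∈ τ):
  U = ∅, X ∖ U = {p29, p30, p31, p32, p33} — both open, so U is clopen.
  U = {p29, p30, p31, p32, p33}, X ∖ U = ∅ — both open, so U is clopen.
Only trivial clopens (∅ and X) exist, so (X, τ) is connected.
Compute connected components by grouping points that agree on all clopens:
  component: {p29, p30, p31, p32, p33}


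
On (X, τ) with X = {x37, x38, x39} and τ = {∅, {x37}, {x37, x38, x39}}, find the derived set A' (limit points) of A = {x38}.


A' = {x39}

For each x ∈ X, list the open sets U ∈ τ with x ∈ U, then check whether U ∩ (A ∖ {x}) ≠ ∅ for every such U.
  x = x37: open {x37} ∋ x has {x37} ∩ (A ∖ {x37}) = ∅, so x is NOT a limit point.
  x = x38: open {x37, x38, x39} ∋ x has {x37, x38, x39} ∩ (A ∖ {x38}) = ∅, so x is NOT a limit point.
  x = x39: opens ∋ x are {x37, x38, x39}; each meets A ∖ {x39}, so x IS a limit point.
Collecting: A' = {x39}.


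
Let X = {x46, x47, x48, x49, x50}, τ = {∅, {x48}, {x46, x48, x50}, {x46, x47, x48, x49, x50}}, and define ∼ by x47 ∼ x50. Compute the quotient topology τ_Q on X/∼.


X/∼ = {[x46], [x47=x50], [x48], [x49]}; |τ_Q| = 3.

Equivalence classes: [x46], [x47=x50], [x48], [x49].
Quotient map π: X → X/∼ sends x46 ↦ [x46], x47 ↦ [x47=x50], x48 ↦ [x48], x49 ↦ [x49], x50 ↦ [x47=x50].
For each subset V ⊆ X/∼, compute π^{-1}(V) ⊆ X and check whether π^{-1}(V) ∈ τ. V is open in τ_Q iff π^{-1}(V) ∈ τ.
  V = {}: π^{-1}(V) = ∅ ∈ τ ✓.
  V = {[x46]}: π^{-1}(V) = {x46} ∉ τ ✗.
  V = {[x47=x50]}: π^{-1}(V) = {x47, x50} ∉ τ ✗.
  V = {[x46], [x47=x50]}: π^{-1}(V) = {x46, x47, x50} ∉ τ ✗.
  V = {[x48]}: π^{-1}(V) = {x48} ∈ τ ✓.
  V = {[x46], [x48]}: π^{-1}(V) = {x46, x48} ∉ τ ✗.
  V = {[x47=x50], [x48]}: π^{-1}(V) = {x47, x48, x50} ∉ τ ✗.
  V = {[x46], [x47=x50], [x48]}: π^{-1}(V) = {x46, x47, x48, x50} ∉ τ ✗.
  V = {[x49]}: π^{-1}(V) = {x49} ∉ τ ✗.
  V = {[x46], [x49]}: π^{-1}(V) = {x46, x49} ∉ τ ✗.
  V = {[x47=x50], [x49]}: π^{-1}(V) = {x47, x49, x50} ∉ τ ✗.
  V = {[x46], [x47=x50], [x49]}: π^{-1}(V) = {x46, x47, x49, x50} ∉ τ ✗.
  V = {[x48], [x49]}: π^{-1}(V) = {x48, x49} ∉ τ ✗.
  V = {[x46], [x48], [x49]}: π^{-1}(V) = {x46, x48, x49} ∉ τ ✗.
  V = {[x47=x50], [x48], [x49]}: π^{-1}(V) = {x47, x48, x49, x50} ∉ τ ✗.
  V = {[x46], [x47=x50], [x48], [x49]}: π^{-1}(V) = {x46, x47, x48, x49, x50} ∈ τ ✓.
Open sets in the quotient: τ_Q = {{}, {[x48]}, {[x46], [x47=x50], [x48], [x49]}} (3 elements).


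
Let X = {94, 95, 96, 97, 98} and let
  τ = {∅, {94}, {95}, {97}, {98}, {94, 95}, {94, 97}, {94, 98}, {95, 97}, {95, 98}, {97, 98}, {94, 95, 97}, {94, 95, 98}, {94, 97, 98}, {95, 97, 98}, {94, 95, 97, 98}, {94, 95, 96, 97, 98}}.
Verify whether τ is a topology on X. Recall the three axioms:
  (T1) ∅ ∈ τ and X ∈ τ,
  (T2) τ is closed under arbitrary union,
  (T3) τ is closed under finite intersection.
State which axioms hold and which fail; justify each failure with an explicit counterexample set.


τ IS a topology on X.

Axiom (T1): ∅ ∈ τ? Yes; X ∈ τ? Yes.
Axiom (T2/T3): check pairwise unions and intersections of members of τ.
All pairwise intersections and unions checked — each lies in τ. Therefore τ satisfies (T1), (T2), (T3): it IS a topology on X.


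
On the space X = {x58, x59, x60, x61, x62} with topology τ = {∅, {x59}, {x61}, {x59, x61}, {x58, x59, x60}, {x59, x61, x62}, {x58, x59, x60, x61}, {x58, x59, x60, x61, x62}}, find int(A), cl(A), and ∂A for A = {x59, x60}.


int(A) = {x59}, cl(A) = {x58, x59, x60, x62}, ∂A = {x58, x60, x62}.

Closed sets in (X, τ) are complements of opens:
  closed(X, τ) = {∅, {x62}, {x58, x60}, {x61, x62}, {x58, x60, x62}, {x58, x59, x60, x62}, {x58, x60, x61, x62}, {x58, x59, x60, x61, x62}}.
int(A) = ⋃ {U ∈ τ : U ⊆ A}. Opens contained in A: ∅, {x59}.
Taking the union of these: int(A) = {x59}.
cl(A) = ⋂ {C closed : A ⊆ C}. Closed sets containing A: {x58, x59, x60, x62}, {x58, x59, x60, x61, x62}.
Intersecting these: cl(A) = {x58, x59, x60, x62}.
∂A = cl(A) ∖ int(A) = {x58, x59, x60, x62} ∖ {x59} = {x58, x60, x62}.


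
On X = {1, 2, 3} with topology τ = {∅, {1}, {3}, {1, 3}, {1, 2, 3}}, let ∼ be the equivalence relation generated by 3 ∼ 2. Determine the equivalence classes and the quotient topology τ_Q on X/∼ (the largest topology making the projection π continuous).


X/∼ = {[1], [2=3]}; |τ_Q| = 3.

Equivalence classes: [1], [2=3].
Quotient map π: X → X/∼ sends 1 ↦ [1], 2 ↦ [2=3], 3 ↦ [2=3].
For each subset V ⊆ X/∼, compute π^{-1}(V) ⊆ X and check whether π^{-1}(V) ∈ τ. V is open in τ_Q iff π^{-1}(V) ∈ τ.
  V = {}: π^{-1}(V) = ∅ ∈ τ ✓.
  V = {[1]}: π^{-1}(V) = {1} ∈ τ ✓.
  V = {[2=3]}: π^{-1}(V) = {2, 3} ∉ τ ✗.
  V = {[1], [2=3]}: π^{-1}(V) = {1, 2, 3} ∈ τ ✓.
Open sets in the quotient: τ_Q = {{}, {[1]}, {[1], [2=3]}} (3 elements).


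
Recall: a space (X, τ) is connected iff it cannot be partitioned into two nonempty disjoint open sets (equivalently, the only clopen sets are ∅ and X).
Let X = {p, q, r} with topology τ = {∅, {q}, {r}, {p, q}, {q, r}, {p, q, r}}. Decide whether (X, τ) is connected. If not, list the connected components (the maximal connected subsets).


(X, τ) is disconnected; components = [{r}, {p, q}].

Find clopen sets (U ∈ τ with X ∖ U ∈ τ):
  U = ∅, X ∖ U = {p, q, r} — both open, so U is clopen.
  U = {r}, X ∖ U = {p, q} — both open, so U is clopen.
  U = {p, q}, X ∖ U = {r} — both open, so U is clopen.
  U = {p, q, r}, X ∖ U = ∅ — both open, so U is clopen.
Nontrivial clopen(s) exist: e.g. {r}. So (X, τ) is disconnected.
Compute connected components by grouping points that agree on all clopens:
  component: {r}
  component: {p, q}
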